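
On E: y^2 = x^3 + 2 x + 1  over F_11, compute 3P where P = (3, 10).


k = 3 = 11_2 (binary, LSB first: 11)
Double-and-add from P = (3, 10):
  bit 0 = 1: acc = O + (3, 10) = (3, 10)
  bit 1 = 1: acc = (3, 10) + (9, 0) = (3, 1)

3P = (3, 1)


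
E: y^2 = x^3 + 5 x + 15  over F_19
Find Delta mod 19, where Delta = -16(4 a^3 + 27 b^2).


4 a^3 + 27 b^2 = 4*5^3 + 27*15^2 = 500 + 6075 = 6575
Delta = -16 * (6575) = -105200
Delta mod 19 = 3

Delta = 3 (mod 19)


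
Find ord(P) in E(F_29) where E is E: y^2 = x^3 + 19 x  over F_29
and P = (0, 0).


Compute successive multiples of P until we hit O:
  1P = (0, 0)
  2P = O

ord(P) = 2


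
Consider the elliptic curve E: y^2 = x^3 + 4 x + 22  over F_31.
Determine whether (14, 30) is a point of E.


Check whether y^2 = x^3 + 4 x + 22 (mod 31) for (x, y) = (14, 30).
LHS: y^2 = 30^2 mod 31 = 1
RHS: x^3 + 4 x + 22 = 14^3 + 4*14 + 22 mod 31 = 1
LHS = RHS

Yes, on the curve


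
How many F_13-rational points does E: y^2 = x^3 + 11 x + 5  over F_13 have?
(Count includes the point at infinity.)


For each x in F_13, count y with y^2 = x^3 + 11 x + 5 mod 13:
  x = 1: RHS = 4, y in [2, 11]  -> 2 point(s)
  x = 2: RHS = 9, y in [3, 10]  -> 2 point(s)
  x = 3: RHS = 0, y in [0]  -> 1 point(s)
  x = 4: RHS = 9, y in [3, 10]  -> 2 point(s)
  x = 5: RHS = 3, y in [4, 9]  -> 2 point(s)
  x = 6: RHS = 1, y in [1, 12]  -> 2 point(s)
  x = 7: RHS = 9, y in [3, 10]  -> 2 point(s)
  x = 9: RHS = 1, y in [1, 12]  -> 2 point(s)
  x = 10: RHS = 10, y in [6, 7]  -> 2 point(s)
  x = 11: RHS = 1, y in [1, 12]  -> 2 point(s)
Affine points: 19. Add the point at infinity: total = 20.

#E(F_13) = 20


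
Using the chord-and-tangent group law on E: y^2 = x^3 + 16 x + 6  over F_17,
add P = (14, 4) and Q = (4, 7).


P != Q, so use the chord formula.
s = (y2 - y1) / (x2 - x1) = (3) / (7) mod 17 = 15
x3 = s^2 - x1 - x2 mod 17 = 15^2 - 14 - 4 = 3
y3 = s (x1 - x3) - y1 mod 17 = 15 * (14 - 3) - 4 = 8

P + Q = (3, 8)


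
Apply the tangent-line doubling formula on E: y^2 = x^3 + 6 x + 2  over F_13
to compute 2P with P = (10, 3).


Doubling: s = (3 x1^2 + a) / (2 y1)
s = (3*10^2 + 6) / (2*3) mod 13 = 12
x3 = s^2 - 2 x1 mod 13 = 12^2 - 2*10 = 7
y3 = s (x1 - x3) - y1 mod 13 = 12 * (10 - 7) - 3 = 7

2P = (7, 7)


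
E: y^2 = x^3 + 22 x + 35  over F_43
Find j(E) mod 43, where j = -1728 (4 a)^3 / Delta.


Delta = -16(4 a^3 + 27 b^2) mod 43 = 36
-1728 * (4 a)^3 = -1728 * (4*22)^3 mod 43 = 22
j = 22 * 36^(-1) mod 43 = 3

j = 3 (mod 43)


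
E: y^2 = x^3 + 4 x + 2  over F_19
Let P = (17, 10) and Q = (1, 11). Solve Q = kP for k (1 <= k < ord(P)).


Enumerate multiples of P until we hit Q = (1, 11):
  1P = (17, 10)
  2P = (13, 16)
  3P = (15, 6)
  4P = (10, 4)
  5P = (16, 18)
  6P = (12, 7)
  7P = (1, 11)
Match found at i = 7.

k = 7


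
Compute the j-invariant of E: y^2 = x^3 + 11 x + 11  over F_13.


Delta = -16(4 a^3 + 27 b^2) mod 13 = 6
-1728 * (4 a)^3 = -1728 * (4*11)^3 mod 13 = 8
j = 8 * 6^(-1) mod 13 = 10

j = 10 (mod 13)


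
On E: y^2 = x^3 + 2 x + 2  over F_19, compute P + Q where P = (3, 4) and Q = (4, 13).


P != Q, so use the chord formula.
s = (y2 - y1) / (x2 - x1) = (9) / (1) mod 19 = 9
x3 = s^2 - x1 - x2 mod 19 = 9^2 - 3 - 4 = 17
y3 = s (x1 - x3) - y1 mod 19 = 9 * (3 - 17) - 4 = 3

P + Q = (17, 3)


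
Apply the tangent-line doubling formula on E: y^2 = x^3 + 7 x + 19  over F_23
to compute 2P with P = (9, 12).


Doubling: s = (3 x1^2 + a) / (2 y1)
s = (3*9^2 + 7) / (2*12) mod 23 = 20
x3 = s^2 - 2 x1 mod 23 = 20^2 - 2*9 = 14
y3 = s (x1 - x3) - y1 mod 23 = 20 * (9 - 14) - 12 = 3

2P = (14, 3)


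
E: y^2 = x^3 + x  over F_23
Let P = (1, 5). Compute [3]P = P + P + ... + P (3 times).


k = 3 = 11_2 (binary, LSB first: 11)
Double-and-add from P = (1, 5):
  bit 0 = 1: acc = O + (1, 5) = (1, 5)
  bit 1 = 1: acc = (1, 5) + (0, 0) = (1, 18)

3P = (1, 18)


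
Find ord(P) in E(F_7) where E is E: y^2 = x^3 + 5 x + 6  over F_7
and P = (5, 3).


Compute successive multiples of P until we hit O:
  1P = (5, 3)
  2P = (6, 0)
  3P = (5, 4)
  4P = O

ord(P) = 4


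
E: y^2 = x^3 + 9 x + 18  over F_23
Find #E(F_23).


For each x in F_23, count y with y^2 = x^3 + 9 x + 18 mod 23:
  x = 0: RHS = 18, y in [8, 15]  -> 2 point(s)
  x = 3: RHS = 3, y in [7, 16]  -> 2 point(s)
  x = 4: RHS = 3, y in [7, 16]  -> 2 point(s)
  x = 5: RHS = 4, y in [2, 21]  -> 2 point(s)
  x = 6: RHS = 12, y in [9, 14]  -> 2 point(s)
  x = 8: RHS = 4, y in [2, 21]  -> 2 point(s)
  x = 9: RHS = 0, y in [0]  -> 1 point(s)
  x = 10: RHS = 4, y in [2, 21]  -> 2 point(s)
  x = 13: RHS = 9, y in [3, 20]  -> 2 point(s)
  x = 14: RHS = 13, y in [6, 17]  -> 2 point(s)
  x = 15: RHS = 9, y in [3, 20]  -> 2 point(s)
  x = 16: RHS = 3, y in [7, 16]  -> 2 point(s)
  x = 17: RHS = 1, y in [1, 22]  -> 2 point(s)
  x = 18: RHS = 9, y in [3, 20]  -> 2 point(s)
  x = 22: RHS = 8, y in [10, 13]  -> 2 point(s)
Affine points: 29. Add the point at infinity: total = 30.

#E(F_23) = 30


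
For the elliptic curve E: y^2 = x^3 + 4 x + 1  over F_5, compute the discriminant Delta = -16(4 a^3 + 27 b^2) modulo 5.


4 a^3 + 27 b^2 = 4*4^3 + 27*1^2 = 256 + 27 = 283
Delta = -16 * (283) = -4528
Delta mod 5 = 2

Delta = 2 (mod 5)


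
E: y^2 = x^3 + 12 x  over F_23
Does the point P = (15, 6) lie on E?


Check whether y^2 = x^3 + 12 x + 0 (mod 23) for (x, y) = (15, 6).
LHS: y^2 = 6^2 mod 23 = 13
RHS: x^3 + 12 x + 0 = 15^3 + 12*15 + 0 mod 23 = 13
LHS = RHS

Yes, on the curve


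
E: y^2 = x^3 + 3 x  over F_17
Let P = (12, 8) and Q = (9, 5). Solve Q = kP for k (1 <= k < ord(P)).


Enumerate multiples of P until we hit Q = (9, 5):
  1P = (12, 8)
  2P = (8, 3)
  3P = (6, 8)
  4P = (16, 9)
  5P = (5, 15)
  6P = (1, 15)
  7P = (3, 11)
  8P = (4, 12)
  9P = (14, 10)
  10P = (9, 12)
  11P = (11, 2)
  12P = (13, 3)
  13P = (0, 0)
  14P = (13, 14)
  15P = (11, 15)
  16P = (9, 5)
Match found at i = 16.

k = 16


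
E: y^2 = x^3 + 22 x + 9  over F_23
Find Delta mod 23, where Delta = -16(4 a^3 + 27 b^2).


4 a^3 + 27 b^2 = 4*22^3 + 27*9^2 = 42592 + 2187 = 44779
Delta = -16 * (44779) = -716464
Delta mod 23 = 9

Delta = 9 (mod 23)


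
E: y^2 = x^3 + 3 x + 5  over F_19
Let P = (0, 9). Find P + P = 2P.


Doubling: s = (3 x1^2 + a) / (2 y1)
s = (3*0^2 + 3) / (2*9) mod 19 = 16
x3 = s^2 - 2 x1 mod 19 = 16^2 - 2*0 = 9
y3 = s (x1 - x3) - y1 mod 19 = 16 * (0 - 9) - 9 = 18

2P = (9, 18)


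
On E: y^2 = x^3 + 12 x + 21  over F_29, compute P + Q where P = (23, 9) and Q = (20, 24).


P != Q, so use the chord formula.
s = (y2 - y1) / (x2 - x1) = (15) / (26) mod 29 = 24
x3 = s^2 - x1 - x2 mod 29 = 24^2 - 23 - 20 = 11
y3 = s (x1 - x3) - y1 mod 29 = 24 * (23 - 11) - 9 = 18

P + Q = (11, 18)


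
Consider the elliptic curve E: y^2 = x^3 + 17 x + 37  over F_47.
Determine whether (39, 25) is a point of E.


Check whether y^2 = x^3 + 17 x + 37 (mod 47) for (x, y) = (39, 25).
LHS: y^2 = 25^2 mod 47 = 14
RHS: x^3 + 17 x + 37 = 39^3 + 17*39 + 37 mod 47 = 0
LHS != RHS

No, not on the curve


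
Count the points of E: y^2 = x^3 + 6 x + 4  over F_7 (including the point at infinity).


For each x in F_7, count y with y^2 = x^3 + 6 x + 4 mod 7:
  x = 0: RHS = 4, y in [2, 5]  -> 2 point(s)
  x = 1: RHS = 4, y in [2, 5]  -> 2 point(s)
  x = 3: RHS = 0, y in [0]  -> 1 point(s)
  x = 4: RHS = 1, y in [1, 6]  -> 2 point(s)
  x = 6: RHS = 4, y in [2, 5]  -> 2 point(s)
Affine points: 9. Add the point at infinity: total = 10.

#E(F_7) = 10


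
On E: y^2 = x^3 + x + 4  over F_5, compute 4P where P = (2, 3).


k = 4 = 100_2 (binary, LSB first: 001)
Double-and-add from P = (2, 3):
  bit 0 = 0: acc unchanged = O
  bit 1 = 0: acc unchanged = O
  bit 2 = 1: acc = O + (1, 1) = (1, 1)

4P = (1, 1)


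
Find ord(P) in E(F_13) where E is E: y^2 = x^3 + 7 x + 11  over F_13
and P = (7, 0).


Compute successive multiples of P until we hit O:
  1P = (7, 0)
  2P = O

ord(P) = 2


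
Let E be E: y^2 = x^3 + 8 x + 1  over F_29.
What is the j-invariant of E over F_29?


Delta = -16(4 a^3 + 27 b^2) mod 29 = 5
-1728 * (4 a)^3 = -1728 * (4*8)^3 mod 29 = 5
j = 5 * 5^(-1) mod 29 = 1

j = 1 (mod 29)


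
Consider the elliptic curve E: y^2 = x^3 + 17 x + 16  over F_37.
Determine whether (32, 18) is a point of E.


Check whether y^2 = x^3 + 17 x + 16 (mod 37) for (x, y) = (32, 18).
LHS: y^2 = 18^2 mod 37 = 28
RHS: x^3 + 17 x + 16 = 32^3 + 17*32 + 16 mod 37 = 28
LHS = RHS

Yes, on the curve


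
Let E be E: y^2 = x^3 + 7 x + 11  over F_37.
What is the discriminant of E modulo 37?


4 a^3 + 27 b^2 = 4*7^3 + 27*11^2 = 1372 + 3267 = 4639
Delta = -16 * (4639) = -74224
Delta mod 37 = 35

Delta = 35 (mod 37)


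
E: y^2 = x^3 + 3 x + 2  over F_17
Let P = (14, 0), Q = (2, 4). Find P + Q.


P != Q, so use the chord formula.
s = (y2 - y1) / (x2 - x1) = (4) / (5) mod 17 = 11
x3 = s^2 - x1 - x2 mod 17 = 11^2 - 14 - 2 = 3
y3 = s (x1 - x3) - y1 mod 17 = 11 * (14 - 3) - 0 = 2

P + Q = (3, 2)


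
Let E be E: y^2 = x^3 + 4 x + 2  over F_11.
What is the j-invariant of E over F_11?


Delta = -16(4 a^3 + 27 b^2) mod 11 = 6
-1728 * (4 a)^3 = -1728 * (4*4)^3 mod 11 = 7
j = 7 * 6^(-1) mod 11 = 3

j = 3 (mod 11)


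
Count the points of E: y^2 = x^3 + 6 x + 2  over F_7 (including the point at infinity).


For each x in F_7, count y with y^2 = x^3 + 6 x + 2 mod 7:
  x = 0: RHS = 2, y in [3, 4]  -> 2 point(s)
  x = 1: RHS = 2, y in [3, 4]  -> 2 point(s)
  x = 2: RHS = 1, y in [1, 6]  -> 2 point(s)
  x = 6: RHS = 2, y in [3, 4]  -> 2 point(s)
Affine points: 8. Add the point at infinity: total = 9.

#E(F_7) = 9


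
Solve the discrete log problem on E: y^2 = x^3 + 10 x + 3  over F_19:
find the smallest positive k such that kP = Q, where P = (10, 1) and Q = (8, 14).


Enumerate multiples of P until we hit Q = (8, 14):
  1P = (10, 1)
  2P = (8, 5)
  3P = (5, 8)
  4P = (9, 9)
  5P = (7, 13)
  6P = (18, 12)
  7P = (11, 0)
  8P = (18, 7)
  9P = (7, 6)
  10P = (9, 10)
  11P = (5, 11)
  12P = (8, 14)
Match found at i = 12.

k = 12


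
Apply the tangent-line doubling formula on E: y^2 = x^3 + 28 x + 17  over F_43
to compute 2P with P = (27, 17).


Doubling: s = (3 x1^2 + a) / (2 y1)
s = (3*27^2 + 28) / (2*17) mod 43 = 31
x3 = s^2 - 2 x1 mod 43 = 31^2 - 2*27 = 4
y3 = s (x1 - x3) - y1 mod 43 = 31 * (27 - 4) - 17 = 8

2P = (4, 8)


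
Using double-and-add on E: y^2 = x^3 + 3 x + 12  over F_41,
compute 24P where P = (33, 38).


k = 24 = 11000_2 (binary, LSB first: 00011)
Double-and-add from P = (33, 38):
  bit 0 = 0: acc unchanged = O
  bit 1 = 0: acc unchanged = O
  bit 2 = 0: acc unchanged = O
  bit 3 = 1: acc = O + (22, 5) = (22, 5)
  bit 4 = 1: acc = (22, 5) + (1, 37) = (14, 16)

24P = (14, 16)


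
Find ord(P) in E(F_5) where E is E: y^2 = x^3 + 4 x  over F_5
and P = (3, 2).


Compute successive multiples of P until we hit O:
  1P = (3, 2)
  2P = (0, 0)
  3P = (3, 3)
  4P = O

ord(P) = 4


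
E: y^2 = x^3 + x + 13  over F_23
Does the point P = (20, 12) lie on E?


Check whether y^2 = x^3 + 1 x + 13 (mod 23) for (x, y) = (20, 12).
LHS: y^2 = 12^2 mod 23 = 6
RHS: x^3 + 1 x + 13 = 20^3 + 1*20 + 13 mod 23 = 6
LHS = RHS

Yes, on the curve


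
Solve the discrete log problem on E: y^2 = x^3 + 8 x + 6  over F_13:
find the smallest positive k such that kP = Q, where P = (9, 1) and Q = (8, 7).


Enumerate multiples of P until we hit Q = (8, 7):
  1P = (9, 1)
  2P = (12, 6)
  3P = (2, 2)
  4P = (6, 6)
  5P = (8, 6)
  6P = (8, 7)
Match found at i = 6.

k = 6


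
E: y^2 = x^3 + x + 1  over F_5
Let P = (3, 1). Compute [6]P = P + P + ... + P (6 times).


k = 6 = 110_2 (binary, LSB first: 011)
Double-and-add from P = (3, 1):
  bit 0 = 0: acc unchanged = O
  bit 1 = 1: acc = O + (0, 1) = (0, 1)
  bit 2 = 1: acc = (0, 1) + (4, 2) = (2, 1)

6P = (2, 1)


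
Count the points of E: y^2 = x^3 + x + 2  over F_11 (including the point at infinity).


For each x in F_11, count y with y^2 = x^3 + 1 x + 2 mod 11:
  x = 1: RHS = 4, y in [2, 9]  -> 2 point(s)
  x = 2: RHS = 1, y in [1, 10]  -> 2 point(s)
  x = 4: RHS = 4, y in [2, 9]  -> 2 point(s)
  x = 5: RHS = 0, y in [0]  -> 1 point(s)
  x = 6: RHS = 4, y in [2, 9]  -> 2 point(s)
  x = 7: RHS = 0, y in [0]  -> 1 point(s)
  x = 8: RHS = 5, y in [4, 7]  -> 2 point(s)
  x = 9: RHS = 3, y in [5, 6]  -> 2 point(s)
  x = 10: RHS = 0, y in [0]  -> 1 point(s)
Affine points: 15. Add the point at infinity: total = 16.

#E(F_11) = 16


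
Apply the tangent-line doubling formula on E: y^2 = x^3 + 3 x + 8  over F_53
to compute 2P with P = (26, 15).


Doubling: s = (3 x1^2 + a) / (2 y1)
s = (3*26^2 + 3) / (2*15) mod 53 = 20
x3 = s^2 - 2 x1 mod 53 = 20^2 - 2*26 = 30
y3 = s (x1 - x3) - y1 mod 53 = 20 * (26 - 30) - 15 = 11

2P = (30, 11)


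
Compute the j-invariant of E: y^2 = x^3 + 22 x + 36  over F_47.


Delta = -16(4 a^3 + 27 b^2) mod 47 = 20
-1728 * (4 a)^3 = -1728 * (4*22)^3 mod 47 = 21
j = 21 * 20^(-1) mod 47 = 41

j = 41 (mod 47)


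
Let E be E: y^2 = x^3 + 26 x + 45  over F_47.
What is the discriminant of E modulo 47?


4 a^3 + 27 b^2 = 4*26^3 + 27*45^2 = 70304 + 54675 = 124979
Delta = -16 * (124979) = -1999664
Delta mod 47 = 45

Delta = 45 (mod 47)


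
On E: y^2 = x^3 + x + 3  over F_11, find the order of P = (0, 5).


Compute successive multiples of P until we hit O:
  1P = (0, 5)
  2P = (1, 7)
  3P = (3, 0)
  4P = (1, 4)
  5P = (0, 6)
  6P = O

ord(P) = 6


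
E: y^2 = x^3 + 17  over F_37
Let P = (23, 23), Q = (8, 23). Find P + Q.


P != Q, so use the chord formula.
s = (y2 - y1) / (x2 - x1) = (0) / (22) mod 37 = 0
x3 = s^2 - x1 - x2 mod 37 = 0^2 - 23 - 8 = 6
y3 = s (x1 - x3) - y1 mod 37 = 0 * (23 - 6) - 23 = 14

P + Q = (6, 14)


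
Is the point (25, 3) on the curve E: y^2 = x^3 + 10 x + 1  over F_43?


Check whether y^2 = x^3 + 10 x + 1 (mod 43) for (x, y) = (25, 3).
LHS: y^2 = 3^2 mod 43 = 9
RHS: x^3 + 10 x + 1 = 25^3 + 10*25 + 1 mod 43 = 9
LHS = RHS

Yes, on the curve


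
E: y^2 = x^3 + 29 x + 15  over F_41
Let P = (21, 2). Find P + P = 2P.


Doubling: s = (3 x1^2 + a) / (2 y1)
s = (3*21^2 + 29) / (2*2) mod 41 = 10
x3 = s^2 - 2 x1 mod 41 = 10^2 - 2*21 = 17
y3 = s (x1 - x3) - y1 mod 41 = 10 * (21 - 17) - 2 = 38

2P = (17, 38)


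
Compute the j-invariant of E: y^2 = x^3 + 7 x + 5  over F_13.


Delta = -16(4 a^3 + 27 b^2) mod 13 = 8
-1728 * (4 a)^3 = -1728 * (4*7)^3 mod 13 = 8
j = 8 * 8^(-1) mod 13 = 1

j = 1 (mod 13)


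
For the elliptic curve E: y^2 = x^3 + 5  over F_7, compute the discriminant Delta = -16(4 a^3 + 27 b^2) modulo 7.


4 a^3 + 27 b^2 = 4*0^3 + 27*5^2 = 0 + 675 = 675
Delta = -16 * (675) = -10800
Delta mod 7 = 1

Delta = 1 (mod 7)


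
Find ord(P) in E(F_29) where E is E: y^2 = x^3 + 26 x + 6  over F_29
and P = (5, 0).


Compute successive multiples of P until we hit O:
  1P = (5, 0)
  2P = O

ord(P) = 2


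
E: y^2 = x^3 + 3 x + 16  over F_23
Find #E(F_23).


For each x in F_23, count y with y^2 = x^3 + 3 x + 16 mod 23:
  x = 0: RHS = 16, y in [4, 19]  -> 2 point(s)
  x = 3: RHS = 6, y in [11, 12]  -> 2 point(s)
  x = 4: RHS = 0, y in [0]  -> 1 point(s)
  x = 5: RHS = 18, y in [8, 15]  -> 2 point(s)
  x = 7: RHS = 12, y in [9, 14]  -> 2 point(s)
  x = 8: RHS = 0, y in [0]  -> 1 point(s)
  x = 9: RHS = 13, y in [6, 17]  -> 2 point(s)
  x = 11: RHS = 0, y in [0]  -> 1 point(s)
  x = 12: RHS = 9, y in [3, 20]  -> 2 point(s)
  x = 15: RHS = 9, y in [3, 20]  -> 2 point(s)
  x = 17: RHS = 12, y in [9, 14]  -> 2 point(s)
  x = 19: RHS = 9, y in [3, 20]  -> 2 point(s)
  x = 20: RHS = 3, y in [7, 16]  -> 2 point(s)
  x = 21: RHS = 2, y in [5, 18]  -> 2 point(s)
  x = 22: RHS = 12, y in [9, 14]  -> 2 point(s)
Affine points: 27. Add the point at infinity: total = 28.

#E(F_23) = 28


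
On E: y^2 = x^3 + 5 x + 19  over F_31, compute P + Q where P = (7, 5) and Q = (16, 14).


P != Q, so use the chord formula.
s = (y2 - y1) / (x2 - x1) = (9) / (9) mod 31 = 1
x3 = s^2 - x1 - x2 mod 31 = 1^2 - 7 - 16 = 9
y3 = s (x1 - x3) - y1 mod 31 = 1 * (7 - 9) - 5 = 24

P + Q = (9, 24)


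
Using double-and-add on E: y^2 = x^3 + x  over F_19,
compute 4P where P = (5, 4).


k = 4 = 100_2 (binary, LSB first: 001)
Double-and-add from P = (5, 4):
  bit 0 = 0: acc unchanged = O
  bit 1 = 0: acc unchanged = O
  bit 2 = 1: acc = O + (5, 15) = (5, 15)

4P = (5, 15)


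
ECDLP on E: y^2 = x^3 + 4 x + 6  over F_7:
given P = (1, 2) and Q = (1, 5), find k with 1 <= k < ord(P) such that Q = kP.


Enumerate multiples of P until we hit Q = (1, 5):
  1P = (1, 2)
  2P = (5, 5)
  3P = (2, 6)
  4P = (6, 6)
  5P = (4, 4)
  6P = (4, 3)
  7P = (6, 1)
  8P = (2, 1)
  9P = (5, 2)
  10P = (1, 5)
Match found at i = 10.

k = 10


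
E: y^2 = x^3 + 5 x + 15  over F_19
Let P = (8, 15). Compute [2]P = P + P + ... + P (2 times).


k = 2 = 10_2 (binary, LSB first: 01)
Double-and-add from P = (8, 15):
  bit 0 = 0: acc unchanged = O
  bit 1 = 1: acc = O + (10, 1) = (10, 1)

2P = (10, 1)


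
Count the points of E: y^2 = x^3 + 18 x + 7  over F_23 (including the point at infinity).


For each x in F_23, count y with y^2 = x^3 + 18 x + 7 mod 23:
  x = 1: RHS = 3, y in [7, 16]  -> 2 point(s)
  x = 6: RHS = 9, y in [3, 20]  -> 2 point(s)
  x = 7: RHS = 16, y in [4, 19]  -> 2 point(s)
  x = 9: RHS = 1, y in [1, 22]  -> 2 point(s)
  x = 11: RHS = 18, y in [8, 15]  -> 2 point(s)
  x = 13: RHS = 0, y in [0]  -> 1 point(s)
  x = 14: RHS = 13, y in [6, 17]  -> 2 point(s)
  x = 15: RHS = 18, y in [8, 15]  -> 2 point(s)
  x = 19: RHS = 9, y in [3, 20]  -> 2 point(s)
  x = 20: RHS = 18, y in [8, 15]  -> 2 point(s)
  x = 21: RHS = 9, y in [3, 20]  -> 2 point(s)
Affine points: 21. Add the point at infinity: total = 22.

#E(F_23) = 22


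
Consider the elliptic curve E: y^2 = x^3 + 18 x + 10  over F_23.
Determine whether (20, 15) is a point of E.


Check whether y^2 = x^3 + 18 x + 10 (mod 23) for (x, y) = (20, 15).
LHS: y^2 = 15^2 mod 23 = 18
RHS: x^3 + 18 x + 10 = 20^3 + 18*20 + 10 mod 23 = 21
LHS != RHS

No, not on the curve


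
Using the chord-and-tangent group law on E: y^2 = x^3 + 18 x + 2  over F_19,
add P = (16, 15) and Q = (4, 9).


P != Q, so use the chord formula.
s = (y2 - y1) / (x2 - x1) = (13) / (7) mod 19 = 10
x3 = s^2 - x1 - x2 mod 19 = 10^2 - 16 - 4 = 4
y3 = s (x1 - x3) - y1 mod 19 = 10 * (16 - 4) - 15 = 10

P + Q = (4, 10)


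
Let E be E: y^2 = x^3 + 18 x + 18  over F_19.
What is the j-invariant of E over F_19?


Delta = -16(4 a^3 + 27 b^2) mod 19 = 12
-1728 * (4 a)^3 = -1728 * (4*18)^3 mod 19 = 12
j = 12 * 12^(-1) mod 19 = 1

j = 1 (mod 19)


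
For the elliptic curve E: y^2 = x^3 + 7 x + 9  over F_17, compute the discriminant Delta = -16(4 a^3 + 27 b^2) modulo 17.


4 a^3 + 27 b^2 = 4*7^3 + 27*9^2 = 1372 + 2187 = 3559
Delta = -16 * (3559) = -56944
Delta mod 17 = 6

Delta = 6 (mod 17)


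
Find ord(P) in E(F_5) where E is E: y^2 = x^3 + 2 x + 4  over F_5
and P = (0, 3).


Compute successive multiples of P until we hit O:
  1P = (0, 3)
  2P = (4, 4)
  3P = (2, 4)
  4P = (2, 1)
  5P = (4, 1)
  6P = (0, 2)
  7P = O

ord(P) = 7


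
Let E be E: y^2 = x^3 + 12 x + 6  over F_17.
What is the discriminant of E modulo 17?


4 a^3 + 27 b^2 = 4*12^3 + 27*6^2 = 6912 + 972 = 7884
Delta = -16 * (7884) = -126144
Delta mod 17 = 13

Delta = 13 (mod 17)


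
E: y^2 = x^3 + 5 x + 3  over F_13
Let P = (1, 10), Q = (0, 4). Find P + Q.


P != Q, so use the chord formula.
s = (y2 - y1) / (x2 - x1) = (7) / (12) mod 13 = 6
x3 = s^2 - x1 - x2 mod 13 = 6^2 - 1 - 0 = 9
y3 = s (x1 - x3) - y1 mod 13 = 6 * (1 - 9) - 10 = 7

P + Q = (9, 7)


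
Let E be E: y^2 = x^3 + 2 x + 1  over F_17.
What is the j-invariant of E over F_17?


Delta = -16(4 a^3 + 27 b^2) mod 17 = 8
-1728 * (4 a)^3 = -1728 * (4*2)^3 mod 17 = 12
j = 12 * 8^(-1) mod 17 = 10

j = 10 (mod 17)


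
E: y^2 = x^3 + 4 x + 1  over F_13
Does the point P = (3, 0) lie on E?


Check whether y^2 = x^3 + 4 x + 1 (mod 13) for (x, y) = (3, 0).
LHS: y^2 = 0^2 mod 13 = 0
RHS: x^3 + 4 x + 1 = 3^3 + 4*3 + 1 mod 13 = 1
LHS != RHS

No, not on the curve


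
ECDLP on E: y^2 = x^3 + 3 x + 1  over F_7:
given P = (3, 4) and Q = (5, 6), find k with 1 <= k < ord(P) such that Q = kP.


Enumerate multiples of P until we hit Q = (5, 6):
  1P = (3, 4)
  2P = (5, 6)
Match found at i = 2.

k = 2


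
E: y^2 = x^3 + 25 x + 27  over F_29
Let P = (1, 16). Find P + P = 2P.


Doubling: s = (3 x1^2 + a) / (2 y1)
s = (3*1^2 + 25) / (2*16) mod 29 = 19
x3 = s^2 - 2 x1 mod 29 = 19^2 - 2*1 = 11
y3 = s (x1 - x3) - y1 mod 29 = 19 * (1 - 11) - 16 = 26

2P = (11, 26)


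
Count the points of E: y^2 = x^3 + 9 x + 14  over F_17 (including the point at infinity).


For each x in F_17, count y with y^2 = x^3 + 9 x + 14 mod 17:
  x = 3: RHS = 0, y in [0]  -> 1 point(s)
  x = 9: RHS = 8, y in [5, 12]  -> 2 point(s)
  x = 10: RHS = 16, y in [4, 13]  -> 2 point(s)
  x = 11: RHS = 16, y in [4, 13]  -> 2 point(s)
  x = 13: RHS = 16, y in [4, 13]  -> 2 point(s)
  x = 16: RHS = 4, y in [2, 15]  -> 2 point(s)
Affine points: 11. Add the point at infinity: total = 12.

#E(F_17) = 12


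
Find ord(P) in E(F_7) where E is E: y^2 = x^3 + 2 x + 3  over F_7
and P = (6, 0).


Compute successive multiples of P until we hit O:
  1P = (6, 0)
  2P = O

ord(P) = 2


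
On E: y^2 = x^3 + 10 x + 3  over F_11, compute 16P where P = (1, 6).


k = 16 = 10000_2 (binary, LSB first: 00001)
Double-and-add from P = (1, 6):
  bit 0 = 0: acc unchanged = O
  bit 1 = 0: acc unchanged = O
  bit 2 = 0: acc unchanged = O
  bit 3 = 0: acc unchanged = O
  bit 4 = 1: acc = O + (1, 5) = (1, 5)

16P = (1, 5)


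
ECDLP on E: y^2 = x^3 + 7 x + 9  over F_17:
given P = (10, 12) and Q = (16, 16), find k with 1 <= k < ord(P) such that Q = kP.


Enumerate multiples of P until we hit Q = (16, 16):
  1P = (10, 12)
  2P = (5, 13)
  3P = (0, 3)
  4P = (9, 11)
  5P = (16, 16)
Match found at i = 5.

k = 5


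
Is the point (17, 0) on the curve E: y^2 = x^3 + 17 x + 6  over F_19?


Check whether y^2 = x^3 + 17 x + 6 (mod 19) for (x, y) = (17, 0).
LHS: y^2 = 0^2 mod 19 = 0
RHS: x^3 + 17 x + 6 = 17^3 + 17*17 + 6 mod 19 = 2
LHS != RHS

No, not on the curve


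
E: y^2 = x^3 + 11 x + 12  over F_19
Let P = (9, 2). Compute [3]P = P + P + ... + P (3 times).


k = 3 = 11_2 (binary, LSB first: 11)
Double-and-add from P = (9, 2):
  bit 0 = 1: acc = O + (9, 2) = (9, 2)
  bit 1 = 1: acc = (9, 2) + (10, 1) = (1, 9)

3P = (1, 9)


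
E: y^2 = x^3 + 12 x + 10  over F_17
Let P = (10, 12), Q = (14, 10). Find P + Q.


P != Q, so use the chord formula.
s = (y2 - y1) / (x2 - x1) = (15) / (4) mod 17 = 8
x3 = s^2 - x1 - x2 mod 17 = 8^2 - 10 - 14 = 6
y3 = s (x1 - x3) - y1 mod 17 = 8 * (10 - 6) - 12 = 3

P + Q = (6, 3)


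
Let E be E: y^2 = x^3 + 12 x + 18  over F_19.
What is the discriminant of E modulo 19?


4 a^3 + 27 b^2 = 4*12^3 + 27*18^2 = 6912 + 8748 = 15660
Delta = -16 * (15660) = -250560
Delta mod 19 = 12

Delta = 12 (mod 19)


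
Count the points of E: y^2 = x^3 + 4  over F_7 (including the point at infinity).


For each x in F_7, count y with y^2 = x^3 + 0 x + 4 mod 7:
  x = 0: RHS = 4, y in [2, 5]  -> 2 point(s)
Affine points: 2. Add the point at infinity: total = 3.

#E(F_7) = 3


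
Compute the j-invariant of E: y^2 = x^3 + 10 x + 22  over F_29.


Delta = -16(4 a^3 + 27 b^2) mod 29 = 5
-1728 * (4 a)^3 = -1728 * (4*10)^3 mod 29 = 22
j = 22 * 5^(-1) mod 29 = 16

j = 16 (mod 29)


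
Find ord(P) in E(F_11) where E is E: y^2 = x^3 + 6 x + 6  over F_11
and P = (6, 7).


Compute successive multiples of P until we hit O:
  1P = (6, 7)
  2P = (2, 2)
  3P = (8, 7)
  4P = (8, 4)
  5P = (2, 9)
  6P = (6, 4)
  7P = O

ord(P) = 7


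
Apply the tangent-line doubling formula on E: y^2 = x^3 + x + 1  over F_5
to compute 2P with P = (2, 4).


Doubling: s = (3 x1^2 + a) / (2 y1)
s = (3*2^2 + 1) / (2*4) mod 5 = 1
x3 = s^2 - 2 x1 mod 5 = 1^2 - 2*2 = 2
y3 = s (x1 - x3) - y1 mod 5 = 1 * (2 - 2) - 4 = 1

2P = (2, 1)


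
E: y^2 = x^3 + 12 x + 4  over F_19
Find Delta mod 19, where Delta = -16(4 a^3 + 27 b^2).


4 a^3 + 27 b^2 = 4*12^3 + 27*4^2 = 6912 + 432 = 7344
Delta = -16 * (7344) = -117504
Delta mod 19 = 11

Delta = 11 (mod 19)


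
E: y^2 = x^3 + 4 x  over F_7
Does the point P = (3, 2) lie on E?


Check whether y^2 = x^3 + 4 x + 0 (mod 7) for (x, y) = (3, 2).
LHS: y^2 = 2^2 mod 7 = 4
RHS: x^3 + 4 x + 0 = 3^3 + 4*3 + 0 mod 7 = 4
LHS = RHS

Yes, on the curve


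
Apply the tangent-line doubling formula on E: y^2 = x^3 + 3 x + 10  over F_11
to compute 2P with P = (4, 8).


Doubling: s = (3 x1^2 + a) / (2 y1)
s = (3*4^2 + 3) / (2*8) mod 11 = 8
x3 = s^2 - 2 x1 mod 11 = 8^2 - 2*4 = 1
y3 = s (x1 - x3) - y1 mod 11 = 8 * (4 - 1) - 8 = 5

2P = (1, 5)


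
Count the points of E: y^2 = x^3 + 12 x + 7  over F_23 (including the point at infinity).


For each x in F_23, count y with y^2 = x^3 + 12 x + 7 mod 23:
  x = 2: RHS = 16, y in [4, 19]  -> 2 point(s)
  x = 3: RHS = 1, y in [1, 22]  -> 2 point(s)
  x = 4: RHS = 4, y in [2, 21]  -> 2 point(s)
  x = 5: RHS = 8, y in [10, 13]  -> 2 point(s)
  x = 9: RHS = 16, y in [4, 19]  -> 2 point(s)
  x = 10: RHS = 0, y in [0]  -> 1 point(s)
  x = 12: RHS = 16, y in [4, 19]  -> 2 point(s)
  x = 17: RHS = 18, y in [8, 15]  -> 2 point(s)
  x = 18: RHS = 6, y in [11, 12]  -> 2 point(s)
  x = 20: RHS = 13, y in [6, 17]  -> 2 point(s)
Affine points: 19. Add the point at infinity: total = 20.

#E(F_23) = 20


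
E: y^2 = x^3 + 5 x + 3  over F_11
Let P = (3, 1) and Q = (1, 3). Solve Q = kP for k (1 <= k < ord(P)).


Enumerate multiples of P until we hit Q = (1, 3):
  1P = (3, 1)
  2P = (8, 7)
  3P = (1, 8)
  4P = (0, 5)
  5P = (0, 6)
  6P = (1, 3)
Match found at i = 6.

k = 6


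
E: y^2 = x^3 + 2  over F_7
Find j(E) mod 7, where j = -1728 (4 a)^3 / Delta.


Delta = -16(4 a^3 + 27 b^2) mod 7 = 1
-1728 * (4 a)^3 = -1728 * (4*0)^3 mod 7 = 0
j = 0 * 1^(-1) mod 7 = 0

j = 0 (mod 7)


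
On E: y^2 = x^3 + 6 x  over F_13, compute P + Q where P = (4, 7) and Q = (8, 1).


P != Q, so use the chord formula.
s = (y2 - y1) / (x2 - x1) = (7) / (4) mod 13 = 5
x3 = s^2 - x1 - x2 mod 13 = 5^2 - 4 - 8 = 0
y3 = s (x1 - x3) - y1 mod 13 = 5 * (4 - 0) - 7 = 0

P + Q = (0, 0)


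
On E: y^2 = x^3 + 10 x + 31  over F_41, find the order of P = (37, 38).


Compute successive multiples of P until we hit O:
  1P = (37, 38)
  2P = (24, 14)
  3P = (5, 40)
  4P = (36, 26)
  5P = (30, 5)
  6P = (23, 28)
  7P = (20, 21)
  8P = (26, 14)
  ... (continuing to 24P)
  24P = O

ord(P) = 24


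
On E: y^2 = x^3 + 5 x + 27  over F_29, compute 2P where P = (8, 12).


k = 2 = 10_2 (binary, LSB first: 01)
Double-and-add from P = (8, 12):
  bit 0 = 0: acc unchanged = O
  bit 1 = 1: acc = O + (4, 16) = (4, 16)

2P = (4, 16)


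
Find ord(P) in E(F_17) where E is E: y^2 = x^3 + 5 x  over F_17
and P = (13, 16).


Compute successive multiples of P until we hit O:
  1P = (13, 16)
  2P = (9, 14)
  3P = (8, 12)
  4P = (15, 13)
  5P = (4, 13)
  6P = (2, 16)
  7P = (2, 1)
  8P = (4, 4)
  ... (continuing to 13P)
  13P = O

ord(P) = 13


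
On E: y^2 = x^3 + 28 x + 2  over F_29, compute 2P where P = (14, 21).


Doubling: s = (3 x1^2 + a) / (2 y1)
s = (3*14^2 + 28) / (2*21) mod 29 = 5
x3 = s^2 - 2 x1 mod 29 = 5^2 - 2*14 = 26
y3 = s (x1 - x3) - y1 mod 29 = 5 * (14 - 26) - 21 = 6

2P = (26, 6)


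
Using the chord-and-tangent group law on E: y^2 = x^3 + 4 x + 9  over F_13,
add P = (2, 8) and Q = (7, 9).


P != Q, so use the chord formula.
s = (y2 - y1) / (x2 - x1) = (1) / (5) mod 13 = 8
x3 = s^2 - x1 - x2 mod 13 = 8^2 - 2 - 7 = 3
y3 = s (x1 - x3) - y1 mod 13 = 8 * (2 - 3) - 8 = 10

P + Q = (3, 10)


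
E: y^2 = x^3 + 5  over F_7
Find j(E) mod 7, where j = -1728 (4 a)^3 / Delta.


Delta = -16(4 a^3 + 27 b^2) mod 7 = 1
-1728 * (4 a)^3 = -1728 * (4*0)^3 mod 7 = 0
j = 0 * 1^(-1) mod 7 = 0

j = 0 (mod 7)


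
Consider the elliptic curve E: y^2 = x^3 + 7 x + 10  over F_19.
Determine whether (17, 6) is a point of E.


Check whether y^2 = x^3 + 7 x + 10 (mod 19) for (x, y) = (17, 6).
LHS: y^2 = 6^2 mod 19 = 17
RHS: x^3 + 7 x + 10 = 17^3 + 7*17 + 10 mod 19 = 7
LHS != RHS

No, not on the curve


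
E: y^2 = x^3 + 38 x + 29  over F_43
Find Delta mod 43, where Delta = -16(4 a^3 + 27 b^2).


4 a^3 + 27 b^2 = 4*38^3 + 27*29^2 = 219488 + 22707 = 242195
Delta = -16 * (242195) = -3875120
Delta mod 43 = 40

Delta = 40 (mod 43)


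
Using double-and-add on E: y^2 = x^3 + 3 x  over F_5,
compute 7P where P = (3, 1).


k = 7 = 111_2 (binary, LSB first: 111)
Double-and-add from P = (3, 1):
  bit 0 = 1: acc = O + (3, 1) = (3, 1)
  bit 1 = 1: acc = (3, 1) + (4, 4) = (2, 2)
  bit 2 = 1: acc = (2, 2) + (1, 2) = (2, 3)

7P = (2, 3)


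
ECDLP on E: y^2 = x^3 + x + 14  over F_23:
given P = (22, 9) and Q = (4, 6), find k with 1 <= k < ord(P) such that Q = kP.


Enumerate multiples of P until we hit Q = (4, 6):
  1P = (22, 9)
  2P = (10, 9)
  3P = (14, 14)
  4P = (5, 12)
  5P = (2, 1)
  6P = (1, 4)
  7P = (12, 12)
  8P = (16, 3)
  9P = (9, 4)
  10P = (21, 2)
  11P = (6, 11)
  12P = (4, 6)
Match found at i = 12.

k = 12


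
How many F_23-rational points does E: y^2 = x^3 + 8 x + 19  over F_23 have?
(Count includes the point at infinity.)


For each x in F_23, count y with y^2 = x^3 + 8 x + 19 mod 23:
  x = 3: RHS = 1, y in [1, 22]  -> 2 point(s)
  x = 4: RHS = 0, y in [0]  -> 1 point(s)
  x = 5: RHS = 0, y in [0]  -> 1 point(s)
  x = 7: RHS = 4, y in [2, 21]  -> 2 point(s)
  x = 10: RHS = 18, y in [8, 15]  -> 2 point(s)
  x = 11: RHS = 12, y in [9, 14]  -> 2 point(s)
  x = 12: RHS = 3, y in [7, 16]  -> 2 point(s)
  x = 14: RHS = 0, y in [0]  -> 1 point(s)
  x = 15: RHS = 18, y in [8, 15]  -> 2 point(s)
  x = 17: RHS = 8, y in [10, 13]  -> 2 point(s)
  x = 21: RHS = 18, y in [8, 15]  -> 2 point(s)
Affine points: 19. Add the point at infinity: total = 20.

#E(F_23) = 20


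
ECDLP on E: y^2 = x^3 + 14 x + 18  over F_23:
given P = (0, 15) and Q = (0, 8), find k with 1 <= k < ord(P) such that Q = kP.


Enumerate multiples of P until we hit Q = (0, 8):
  1P = (0, 15)
  2P = (4, 0)
  3P = (0, 8)
Match found at i = 3.

k = 3


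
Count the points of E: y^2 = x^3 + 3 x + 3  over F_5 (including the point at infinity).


For each x in F_5, count y with y^2 = x^3 + 3 x + 3 mod 5:
  x = 3: RHS = 4, y in [2, 3]  -> 2 point(s)
  x = 4: RHS = 4, y in [2, 3]  -> 2 point(s)
Affine points: 4. Add the point at infinity: total = 5.

#E(F_5) = 5


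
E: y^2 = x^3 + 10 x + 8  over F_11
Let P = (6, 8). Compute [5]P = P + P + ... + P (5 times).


k = 5 = 101_2 (binary, LSB first: 101)
Double-and-add from P = (6, 8):
  bit 0 = 1: acc = O + (6, 8) = (6, 8)
  bit 1 = 0: acc unchanged = (6, 8)
  bit 2 = 1: acc = (6, 8) + (7, 6) = (2, 6)

5P = (2, 6)


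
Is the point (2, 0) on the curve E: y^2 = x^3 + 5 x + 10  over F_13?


Check whether y^2 = x^3 + 5 x + 10 (mod 13) for (x, y) = (2, 0).
LHS: y^2 = 0^2 mod 13 = 0
RHS: x^3 + 5 x + 10 = 2^3 + 5*2 + 10 mod 13 = 2
LHS != RHS

No, not on the curve


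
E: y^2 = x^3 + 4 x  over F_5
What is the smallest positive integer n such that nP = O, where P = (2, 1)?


Compute successive multiples of P until we hit O:
  1P = (2, 1)
  2P = (0, 0)
  3P = (2, 4)
  4P = O

ord(P) = 4


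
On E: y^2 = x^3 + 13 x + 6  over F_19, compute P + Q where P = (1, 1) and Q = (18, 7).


P != Q, so use the chord formula.
s = (y2 - y1) / (x2 - x1) = (6) / (17) mod 19 = 16
x3 = s^2 - x1 - x2 mod 19 = 16^2 - 1 - 18 = 9
y3 = s (x1 - x3) - y1 mod 19 = 16 * (1 - 9) - 1 = 4

P + Q = (9, 4)


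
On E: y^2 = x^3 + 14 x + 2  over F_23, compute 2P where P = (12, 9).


Doubling: s = (3 x1^2 + a) / (2 y1)
s = (3*12^2 + 14) / (2*9) mod 23 = 12
x3 = s^2 - 2 x1 mod 23 = 12^2 - 2*12 = 5
y3 = s (x1 - x3) - y1 mod 23 = 12 * (12 - 5) - 9 = 6

2P = (5, 6)


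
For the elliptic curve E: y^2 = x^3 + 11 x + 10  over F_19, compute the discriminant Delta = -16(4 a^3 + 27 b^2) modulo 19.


4 a^3 + 27 b^2 = 4*11^3 + 27*10^2 = 5324 + 2700 = 8024
Delta = -16 * (8024) = -128384
Delta mod 19 = 18

Delta = 18 (mod 19)


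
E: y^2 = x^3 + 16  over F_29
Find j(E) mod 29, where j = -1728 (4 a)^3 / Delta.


Delta = -16(4 a^3 + 27 b^2) mod 29 = 14
-1728 * (4 a)^3 = -1728 * (4*0)^3 mod 29 = 0
j = 0 * 14^(-1) mod 29 = 0

j = 0 (mod 29)


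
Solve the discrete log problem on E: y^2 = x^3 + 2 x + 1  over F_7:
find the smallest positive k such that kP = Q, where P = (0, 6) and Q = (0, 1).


Enumerate multiples of P until we hit Q = (0, 1):
  1P = (0, 6)
  2P = (1, 2)
  3P = (1, 5)
  4P = (0, 1)
Match found at i = 4.

k = 4


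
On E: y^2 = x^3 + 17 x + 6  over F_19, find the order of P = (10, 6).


Compute successive multiples of P until we hit O:
  1P = (10, 6)
  2P = (4, 10)
  3P = (16, 17)
  4P = (18, 11)
  5P = (0, 5)
  6P = (13, 7)
  7P = (13, 12)
  8P = (0, 14)
  ... (continuing to 13P)
  13P = O

ord(P) = 13


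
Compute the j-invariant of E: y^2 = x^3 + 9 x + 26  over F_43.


Delta = -16(4 a^3 + 27 b^2) mod 43 = 23
-1728 * (4 a)^3 = -1728 * (4*9)^3 mod 43 = 35
j = 35 * 23^(-1) mod 43 = 9

j = 9 (mod 43)


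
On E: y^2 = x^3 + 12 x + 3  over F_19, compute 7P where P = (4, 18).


k = 7 = 111_2 (binary, LSB first: 111)
Double-and-add from P = (4, 18):
  bit 0 = 1: acc = O + (4, 18) = (4, 18)
  bit 1 = 1: acc = (4, 18) + (18, 3) = (6, 14)
  bit 2 = 1: acc = (6, 14) + (13, 0) = (4, 1)

7P = (4, 1)


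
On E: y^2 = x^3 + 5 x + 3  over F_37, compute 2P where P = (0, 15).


Doubling: s = (3 x1^2 + a) / (2 y1)
s = (3*0^2 + 5) / (2*15) mod 37 = 31
x3 = s^2 - 2 x1 mod 37 = 31^2 - 2*0 = 36
y3 = s (x1 - x3) - y1 mod 37 = 31 * (0 - 36) - 15 = 16

2P = (36, 16)


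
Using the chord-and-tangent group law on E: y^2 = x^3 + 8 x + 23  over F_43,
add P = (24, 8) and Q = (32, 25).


P != Q, so use the chord formula.
s = (y2 - y1) / (x2 - x1) = (17) / (8) mod 43 = 29
x3 = s^2 - x1 - x2 mod 43 = 29^2 - 24 - 32 = 11
y3 = s (x1 - x3) - y1 mod 43 = 29 * (24 - 11) - 8 = 25

P + Q = (11, 25)


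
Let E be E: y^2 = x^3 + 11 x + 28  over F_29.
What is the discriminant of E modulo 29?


4 a^3 + 27 b^2 = 4*11^3 + 27*28^2 = 5324 + 21168 = 26492
Delta = -16 * (26492) = -423872
Delta mod 29 = 21

Delta = 21 (mod 29)


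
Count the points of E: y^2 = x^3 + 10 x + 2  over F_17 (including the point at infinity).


For each x in F_17, count y with y^2 = x^3 + 10 x + 2 mod 17:
  x = 0: RHS = 2, y in [6, 11]  -> 2 point(s)
  x = 1: RHS = 13, y in [8, 9]  -> 2 point(s)
  x = 2: RHS = 13, y in [8, 9]  -> 2 point(s)
  x = 3: RHS = 8, y in [5, 12]  -> 2 point(s)
  x = 4: RHS = 4, y in [2, 15]  -> 2 point(s)
  x = 8: RHS = 16, y in [4, 13]  -> 2 point(s)
  x = 11: RHS = 15, y in [7, 10]  -> 2 point(s)
  x = 13: RHS = 0, y in [0]  -> 1 point(s)
  x = 14: RHS = 13, y in [8, 9]  -> 2 point(s)
  x = 15: RHS = 8, y in [5, 12]  -> 2 point(s)
  x = 16: RHS = 8, y in [5, 12]  -> 2 point(s)
Affine points: 21. Add the point at infinity: total = 22.

#E(F_17) = 22


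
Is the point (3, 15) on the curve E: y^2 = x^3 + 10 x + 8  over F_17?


Check whether y^2 = x^3 + 10 x + 8 (mod 17) for (x, y) = (3, 15).
LHS: y^2 = 15^2 mod 17 = 4
RHS: x^3 + 10 x + 8 = 3^3 + 10*3 + 8 mod 17 = 14
LHS != RHS

No, not on the curve


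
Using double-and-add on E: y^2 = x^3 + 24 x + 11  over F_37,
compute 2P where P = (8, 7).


k = 2 = 10_2 (binary, LSB first: 01)
Double-and-add from P = (8, 7):
  bit 0 = 0: acc unchanged = O
  bit 1 = 1: acc = O + (31, 24) = (31, 24)

2P = (31, 24)


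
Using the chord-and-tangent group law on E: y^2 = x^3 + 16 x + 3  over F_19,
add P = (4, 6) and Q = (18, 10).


P != Q, so use the chord formula.
s = (y2 - y1) / (x2 - x1) = (4) / (14) mod 19 = 3
x3 = s^2 - x1 - x2 mod 19 = 3^2 - 4 - 18 = 6
y3 = s (x1 - x3) - y1 mod 19 = 3 * (4 - 6) - 6 = 7

P + Q = (6, 7)


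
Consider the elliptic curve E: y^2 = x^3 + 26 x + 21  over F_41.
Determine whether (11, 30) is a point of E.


Check whether y^2 = x^3 + 26 x + 21 (mod 41) for (x, y) = (11, 30).
LHS: y^2 = 30^2 mod 41 = 39
RHS: x^3 + 26 x + 21 = 11^3 + 26*11 + 21 mod 41 = 39
LHS = RHS

Yes, on the curve


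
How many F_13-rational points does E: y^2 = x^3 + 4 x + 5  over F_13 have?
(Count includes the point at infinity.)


For each x in F_13, count y with y^2 = x^3 + 4 x + 5 mod 13:
  x = 1: RHS = 10, y in [6, 7]  -> 2 point(s)
  x = 7: RHS = 12, y in [5, 8]  -> 2 point(s)
  x = 8: RHS = 3, y in [4, 9]  -> 2 point(s)
  x = 9: RHS = 3, y in [4, 9]  -> 2 point(s)
  x = 12: RHS = 0, y in [0]  -> 1 point(s)
Affine points: 9. Add the point at infinity: total = 10.

#E(F_13) = 10


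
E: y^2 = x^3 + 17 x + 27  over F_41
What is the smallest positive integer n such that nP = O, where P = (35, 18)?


Compute successive multiples of P until we hit O:
  1P = (35, 18)
  2P = (22, 26)
  3P = (5, 14)
  4P = (34, 4)
  5P = (4, 6)
  6P = (10, 34)
  7P = (38, 20)
  8P = (14, 37)
  ... (continuing to 43P)
  43P = O

ord(P) = 43


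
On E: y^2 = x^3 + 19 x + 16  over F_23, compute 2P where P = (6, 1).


Doubling: s = (3 x1^2 + a) / (2 y1)
s = (3*6^2 + 19) / (2*1) mod 23 = 6
x3 = s^2 - 2 x1 mod 23 = 6^2 - 2*6 = 1
y3 = s (x1 - x3) - y1 mod 23 = 6 * (6 - 1) - 1 = 6

2P = (1, 6)


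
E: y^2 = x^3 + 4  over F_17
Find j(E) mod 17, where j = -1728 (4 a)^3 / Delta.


Delta = -16(4 a^3 + 27 b^2) mod 17 = 7
-1728 * (4 a)^3 = -1728 * (4*0)^3 mod 17 = 0
j = 0 * 7^(-1) mod 17 = 0

j = 0 (mod 17)


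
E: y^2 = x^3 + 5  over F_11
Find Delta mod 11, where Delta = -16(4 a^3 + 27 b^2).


4 a^3 + 27 b^2 = 4*0^3 + 27*5^2 = 0 + 675 = 675
Delta = -16 * (675) = -10800
Delta mod 11 = 2

Delta = 2 (mod 11)


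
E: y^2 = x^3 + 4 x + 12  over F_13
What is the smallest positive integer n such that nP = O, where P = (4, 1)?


Compute successive multiples of P until we hit O:
  1P = (4, 1)
  2P = (5, 12)
  3P = (8, 7)
  4P = (0, 5)
  5P = (10, 5)
  6P = (11, 3)
  7P = (1, 11)
  8P = (9, 7)
  ... (continuing to 19P)
  19P = O

ord(P) = 19


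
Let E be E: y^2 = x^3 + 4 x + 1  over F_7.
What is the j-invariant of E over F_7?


Delta = -16(4 a^3 + 27 b^2) mod 7 = 1
-1728 * (4 a)^3 = -1728 * (4*4)^3 mod 7 = 1
j = 1 * 1^(-1) mod 7 = 1

j = 1 (mod 7)


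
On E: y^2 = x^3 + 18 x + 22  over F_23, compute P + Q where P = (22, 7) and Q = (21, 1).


P != Q, so use the chord formula.
s = (y2 - y1) / (x2 - x1) = (17) / (22) mod 23 = 6
x3 = s^2 - x1 - x2 mod 23 = 6^2 - 22 - 21 = 16
y3 = s (x1 - x3) - y1 mod 23 = 6 * (22 - 16) - 7 = 6

P + Q = (16, 6)


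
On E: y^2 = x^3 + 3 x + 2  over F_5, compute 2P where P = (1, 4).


Doubling: s = (3 x1^2 + a) / (2 y1)
s = (3*1^2 + 3) / (2*4) mod 5 = 2
x3 = s^2 - 2 x1 mod 5 = 2^2 - 2*1 = 2
y3 = s (x1 - x3) - y1 mod 5 = 2 * (1 - 2) - 4 = 4

2P = (2, 4)


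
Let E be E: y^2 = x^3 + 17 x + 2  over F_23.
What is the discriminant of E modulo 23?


4 a^3 + 27 b^2 = 4*17^3 + 27*2^2 = 19652 + 108 = 19760
Delta = -16 * (19760) = -316160
Delta mod 23 = 21

Delta = 21 (mod 23)


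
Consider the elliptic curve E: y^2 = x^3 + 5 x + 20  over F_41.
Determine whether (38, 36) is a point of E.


Check whether y^2 = x^3 + 5 x + 20 (mod 41) for (x, y) = (38, 36).
LHS: y^2 = 36^2 mod 41 = 25
RHS: x^3 + 5 x + 20 = 38^3 + 5*38 + 20 mod 41 = 19
LHS != RHS

No, not on the curve


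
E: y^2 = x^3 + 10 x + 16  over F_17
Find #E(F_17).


For each x in F_17, count y with y^2 = x^3 + 10 x + 16 mod 17:
  x = 0: RHS = 16, y in [4, 13]  -> 2 point(s)
  x = 4: RHS = 1, y in [1, 16]  -> 2 point(s)
  x = 5: RHS = 4, y in [2, 15]  -> 2 point(s)
  x = 7: RHS = 4, y in [2, 15]  -> 2 point(s)
  x = 8: RHS = 13, y in [8, 9]  -> 2 point(s)
  x = 9: RHS = 2, y in [6, 11]  -> 2 point(s)
Affine points: 12. Add the point at infinity: total = 13.

#E(F_17) = 13


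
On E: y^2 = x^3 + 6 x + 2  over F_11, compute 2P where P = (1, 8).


k = 2 = 10_2 (binary, LSB first: 01)
Double-and-add from P = (1, 8):
  bit 0 = 0: acc unchanged = O
  bit 1 = 1: acc = O + (3, 6) = (3, 6)

2P = (3, 6)


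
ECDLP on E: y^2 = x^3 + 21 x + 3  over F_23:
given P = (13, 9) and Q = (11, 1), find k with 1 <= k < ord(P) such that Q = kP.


Enumerate multiples of P until we hit Q = (11, 1):
  1P = (13, 9)
  2P = (9, 1)
  3P = (5, 7)
  4P = (18, 7)
  5P = (17, 11)
  6P = (22, 21)
  7P = (0, 16)
  8P = (19, 19)
  9P = (4, 6)
  10P = (1, 18)
  11P = (11, 1)
Match found at i = 11.

k = 11
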